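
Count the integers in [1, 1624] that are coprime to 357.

357 = 3·7·17. Inclusion–exclusion on these primes:
1624 − ⌊1624/3⌋ − ⌊1624/7⌋ − ⌊1624/17⌋ + ⌊1624/21⌋ + ⌊1624/51⌋ + ⌊1624/119⌋ − ⌊1624/357⌋ = 873

873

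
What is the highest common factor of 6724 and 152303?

1

6724 = 2² · 41²
152303 = 17³ · 31
Common: 1 = 1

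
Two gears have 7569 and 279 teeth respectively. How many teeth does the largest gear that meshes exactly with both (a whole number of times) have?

9

7569 = 3² · 29²
279 = 3² · 31
Common: 3² = 9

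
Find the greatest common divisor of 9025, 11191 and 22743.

361

gcd(9025, 11191): 11191 = 1·9025 + 2166; 9025 = 4·2166 + 361; 2166 = 6·361 + 0 → 361
gcd(361, 22743): 22743 = 63·361 + 0 → 361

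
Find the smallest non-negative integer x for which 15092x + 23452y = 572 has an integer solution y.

143

Euclid: 23452 = 1·15092 + 8360; 15092 = 1·8360 + 6732; 8360 = 1·6732 + 1628; 6732 = 4·1628 + 220; 1628 = 7·220 + 88; 220 = 2·88 + 44; 88 = 2·44 + 0 → gcd = 44; 572 = 44·13.
Back-substitution yields 15092·(216) + 23452·(-139) = 44, so one solution is x = 216·13 = 2808, y = -139·13 = -1807.
Solutions in x differ by 23452/44 = 533; the one in [0, 533) is 2808 mod 533 = 143.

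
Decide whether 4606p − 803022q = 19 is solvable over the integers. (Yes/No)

By Bézout, 4606p − 803022q = 19 has integer solutions iff gcd(4606, 803022) | 19.
Euclid: 803022 = 174·4606 + 1578; 4606 = 2·1578 + 1450; 1578 = 1·1450 + 128; 1450 = 11·128 + 42; 128 = 3·42 + 2; 42 = 21·2 + 0. gcd = 2; 19 mod 2 = 1. No.

No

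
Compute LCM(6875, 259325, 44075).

6875 = 5⁴ · 11; 259325 = 5² · 11 · 23 · 41; 44075 = 5² · 41 · 43
lcm takes max exponent of each prime: 5⁴ · 11 · 23 · 41 · 43 = 278774375

278774375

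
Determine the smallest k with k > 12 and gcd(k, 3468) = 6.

18

3468 = 6·578. Any k with gcd(k, 3468) = 6 is a multiple of 6, say 6s, with s coprime to 578.
Need s > 12/6, so s ≥ 3. First s ≥ 3 with gcd(s, 578) = 1 is s = 3. Thus k = 6·3 = 18.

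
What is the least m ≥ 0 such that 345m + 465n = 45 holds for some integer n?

19

gcd(345, 465) = 15 (Euclid: 465 = 1·345 + 120; 345 = 2·120 + 105; 120 = 1·105 + 15; 105 = 7·15 + 0), and 15 | 45.
Extended Euclid: 345·(-4) + 465·(3) = 15. Scale by 3: m₀ = -12.
General solution m = m₀ + 31t; reducing mod 31 gives m = 19 (and n = -14).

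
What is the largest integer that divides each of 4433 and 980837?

4433 = 11 · 13 · 31
980837 = 11 · 13 · 19³
Common: 11 · 13 = 143

143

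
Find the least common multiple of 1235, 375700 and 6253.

lcm(1235, 375700) = 1235·375700/gcd = 463989500/65 = 7138300
lcm(7138300, 6253) = 7138300·6253/gcd = 44635789900/13 = 3433522300

3433522300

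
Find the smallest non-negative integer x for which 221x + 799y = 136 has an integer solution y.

Euclid: 799 = 3·221 + 136; 221 = 1·136 + 85; 136 = 1·85 + 51; 85 = 1·51 + 34; 51 = 1·34 + 17; 34 = 2·17 + 0 → gcd = 17; 136 = 17·8.
Back-substitution yields 221·(-18) + 799·(5) = 17, so one solution is x = -18·8 = -144, y = 5·8 = 40.
Solutions in x differ by 799/17 = 47; the one in [0, 47) is -144 mod 47 = 44.

44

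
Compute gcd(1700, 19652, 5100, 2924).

68

gcd(1700, 19652): 19652 = 11·1700 + 952; 1700 = 1·952 + 748; 952 = 1·748 + 204; 748 = 3·204 + 136; 204 = 1·136 + 68; 136 = 2·68 + 0 → 68
gcd(68, 5100): 5100 = 75·68 + 0 → 68
gcd(68, 2924): 2924 = 43·68 + 0 → 68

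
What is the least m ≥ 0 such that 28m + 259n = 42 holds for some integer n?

Euclid: 259 = 9·28 + 7; 28 = 4·7 + 0 → gcd = 7; 42 = 7·6.
Back-substitution yields 28·(-9) + 259·(1) = 7, so one solution is m = -9·6 = -54, n = 1·6 = 6.
Solutions in m differ by 259/7 = 37; the one in [0, 37) is -54 mod 37 = 20.

20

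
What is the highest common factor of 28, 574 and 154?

gcd(28, 574): 574 = 20·28 + 14; 28 = 2·14 + 0 → 14
gcd(14, 154): 154 = 11·14 + 0 → 14

14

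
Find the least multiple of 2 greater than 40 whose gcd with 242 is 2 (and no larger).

Multiples of 2 above 40: 2·21, 2·22, … . Need the cofactor coprime to 242/2 = 121.
Checking s = 21, 22, … the first with gcd(s, 121) = 1 is s = 21, giving 42.

42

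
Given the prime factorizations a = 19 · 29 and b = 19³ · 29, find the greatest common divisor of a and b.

min exponent per shared prime: 19 · 29 = 551

551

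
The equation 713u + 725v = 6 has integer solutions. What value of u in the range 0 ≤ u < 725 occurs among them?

Euclid: 725 = 1·713 + 12; 713 = 59·12 + 5; 12 = 2·5 + 2; 5 = 2·2 + 1; 2 = 2·1 + 0 → gcd = 1; 6 = 1·6.
Back-substitution yields 713·(302) + 725·(-297) = 1, so one solution is u = 302·6 = 1812, v = -297·6 = -1782.
Solutions in u differ by 725/1 = 725; the one in [0, 725) is 1812 mod 725 = 362.

362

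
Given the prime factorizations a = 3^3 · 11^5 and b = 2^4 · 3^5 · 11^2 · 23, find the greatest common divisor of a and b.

min exponent per shared prime: 3^3 · 11^2 = 3267

3267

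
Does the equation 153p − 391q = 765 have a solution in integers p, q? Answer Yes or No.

By Bézout, 153p − 391q = 765 has integer solutions iff gcd(153, 391) | 765.
Euclid: 391 = 2·153 + 85; 153 = 1·85 + 68; 85 = 1·68 + 17; 68 = 4·17 + 0. gcd = 17; 765 mod 17 = 0. Yes.

Yes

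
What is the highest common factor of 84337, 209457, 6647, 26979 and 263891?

17

84337 = 11² · 17 · 41; 209457 = 3² · 17 · 37²; 6647 = 17² · 23; 26979 = 3 · 17 · 23²; 263891 = 17 · 19² · 43
gcd takes min exponent of each prime: 17 = 17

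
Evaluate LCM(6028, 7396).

11145772

gcd first: 7396 = 1·6028 + 1368; 6028 = 4·1368 + 556; 1368 = 2·556 + 256; 556 = 2·256 + 44; 256 = 5·44 + 36; 44 = 1·36 + 8; 36 = 4·8 + 4; 8 = 2·4 + 0 → gcd = 4
lcm = 6028·7396/gcd = 44583088/4 = 11145772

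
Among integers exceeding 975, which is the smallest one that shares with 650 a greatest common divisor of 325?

1625

Multiples of 325 above 975: 325·4, 325·5, … . Need the cofactor coprime to 650/325 = 2.
Checking s = 4, 5, … the first with gcd(s, 2) = 1 is s = 5, giving 1625.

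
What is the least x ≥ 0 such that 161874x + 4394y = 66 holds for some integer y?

gcd(161874, 4394) = 2 (Euclid: 161874 = 36·4394 + 3690; 4394 = 1·3690 + 704; 3690 = 5·704 + 170; 704 = 4·170 + 24; 170 = 7·24 + 2; 24 = 12·2 + 0), and 2 | 66.
Extended Euclid: 161874·(181) + 4394·(-6668) = 2. Scale by 33: x₀ = 5973.
General solution x = x₀ + 2197t; reducing mod 2197 gives x = 1579 (and y = -58170).

1579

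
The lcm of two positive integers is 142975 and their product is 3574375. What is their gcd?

25

From gcd × lcm = ab: gcd = 3574375 / 142975 = 25.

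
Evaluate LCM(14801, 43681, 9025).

lcm(14801, 43681) = 14801·43681/gcd = 646522481/361 = 1790921
lcm(1790921, 9025) = 1790921·9025/gcd = 16163062025/361 = 44773025

44773025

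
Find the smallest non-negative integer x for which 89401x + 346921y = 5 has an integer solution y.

141782

Reduce mod 346921: 89401x ≡ 5 (mod 346921). With g = gcd(89401, 346921) = 1 dividing 5, divide through: 89401x ≡ 5 (mod 346921).
Since gcd(89401, 346921) = 1, x ≡ 5·(89401)⁻¹ ≡ 141782 (mod 346921). Smallest non-negative: 141782.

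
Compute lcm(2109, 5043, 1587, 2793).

lcm(2109, 5043) = 2109·5043/gcd = 10635687/3 = 3545229
lcm(3545229, 1587) = 3545229·1587/gcd = 5626278423/3 = 1875426141
lcm(1875426141, 2793) = 1875426141·2793/gcd = 5238065211813/57 = 91895880909

91895880909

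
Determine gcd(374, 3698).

2

374 = 2 · 11 · 17
3698 = 2 · 43²
Common: 2 = 2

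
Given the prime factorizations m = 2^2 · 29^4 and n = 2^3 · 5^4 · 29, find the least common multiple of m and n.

3536405000

max exponent per prime: 2^3 · 5^4 · 29^4 = 3536405000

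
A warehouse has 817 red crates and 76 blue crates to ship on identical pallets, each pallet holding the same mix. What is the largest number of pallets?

19

817 = 19 · 43
76 = 2² · 19
Common: 19 = 19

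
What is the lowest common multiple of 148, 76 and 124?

lcm(148, 76) = 148·76/gcd = 11248/4 = 2812
lcm(2812, 124) = 2812·124/gcd = 348688/4 = 87172

87172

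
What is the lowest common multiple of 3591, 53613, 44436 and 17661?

3591 = 3³ · 7 · 19; 53613 = 3² · 7 · 23 · 37; 44436 = 2² · 3 · 7 · 23²; 17661 = 3 · 7 · 29²
lcm takes max exponent of each prime: 2² · 3³ · 7 · 19 · 23² · 29² · 37 = 236444267052

236444267052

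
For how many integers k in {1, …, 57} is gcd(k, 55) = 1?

42

Prime factors of 55: 5, 11. Count integers ≤ 57 divisible by none of them.
By inclusion–exclusion: 57 − ⌊57/5⌋ − ⌊57/11⌋ + ⌊57/55⌋ = 42.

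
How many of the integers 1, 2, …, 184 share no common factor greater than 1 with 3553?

149

Prime factors of 3553: 11, 17, 19. Count integers ≤ 184 divisible by none of them.
By inclusion–exclusion: 184 − ⌊184/11⌋ − ⌊184/17⌋ − ⌊184/19⌋ + ⌊184/187⌋ + ⌊184/209⌋ + ⌊184/323⌋ − ⌊184/3553⌋ = 149.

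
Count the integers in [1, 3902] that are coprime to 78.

1201

78 = 2·3·13. Inclusion–exclusion on these primes:
3902 − ⌊3902/2⌋ − ⌊3902/3⌋ − ⌊3902/13⌋ + ⌊3902/6⌋ + ⌊3902/26⌋ + ⌊3902/39⌋ − ⌊3902/78⌋ = 1201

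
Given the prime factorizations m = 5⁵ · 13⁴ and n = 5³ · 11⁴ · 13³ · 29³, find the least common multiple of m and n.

max exponent per prime: 5⁵ · 11⁴ · 13⁴ · 29³ = 31870447771215625

31870447771215625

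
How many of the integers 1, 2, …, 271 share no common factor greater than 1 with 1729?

204

Prime factors of 1729: 7, 13, 19. Count integers ≤ 271 divisible by none of them.
By inclusion–exclusion: 271 − ⌊271/7⌋ − ⌊271/13⌋ − ⌊271/19⌋ + ⌊271/91⌋ + ⌊271/133⌋ + ⌊271/247⌋ − ⌊271/1729⌋ = 204.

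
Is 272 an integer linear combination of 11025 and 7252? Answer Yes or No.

No

By Bézout, 11025s + 7252t = 272 has integer solutions iff gcd(11025, 7252) | 272.
Euclid: 11025 = 1·7252 + 3773; 7252 = 1·3773 + 3479; 3773 = 1·3479 + 294; 3479 = 11·294 + 245; 294 = 1·245 + 49; 245 = 5·49 + 0. gcd = 49; 272 mod 49 = 27. No.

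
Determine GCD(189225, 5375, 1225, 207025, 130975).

189225 = 3² · 5² · 29²; 5375 = 5³ · 43; 1225 = 5² · 7²; 207025 = 5² · 7² · 13²; 130975 = 5² · 13² · 31
gcd takes min exponent of each prime: 5² = 25

25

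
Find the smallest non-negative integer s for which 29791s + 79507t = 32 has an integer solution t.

76622

gcd(29791, 79507) = 1 (Euclid: 79507 = 2·29791 + 19925; 29791 = 1·19925 + 9866; 19925 = 2·9866 + 193; 9866 = 51·193 + 23; 193 = 8·23 + 9; 23 = 2·9 + 5; 9 = 1·5 + 4; 5 = 1·4 + 1; 4 = 4·1 + 0), and 1 | 32.
Extended Euclid: 29791·(17302) + 79507·(-6483) = 1. Scale by 32: s₀ = 553664.
General solution s = s₀ + 79507k; reducing mod 79507 gives s = 76622 (and t = -28710).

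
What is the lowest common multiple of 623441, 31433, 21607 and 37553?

104402727240721

lcm(623441, 31433) = 623441·31433/gcd = 19596620953/17 = 1152742409
lcm(1152742409, 21607) = 1152742409·21607/gcd = 24907305231263/527 = 47262438769
lcm(47262438769, 37553) = 47262438769·37553/gcd = 1774846363092257/17 = 104402727240721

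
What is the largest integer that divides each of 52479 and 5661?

153

Euclid: 52479 = 9·5661 + 1530; 5661 = 3·1530 + 1071; 1530 = 1·1071 + 459; 1071 = 2·459 + 153; 459 = 3·153 + 0. Last nonzero remainder: 153.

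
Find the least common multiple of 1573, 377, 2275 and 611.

375199825

lcm(1573, 377) = 1573·377/gcd = 593021/13 = 45617
lcm(45617, 2275) = 45617·2275/gcd = 103778675/13 = 7982975
lcm(7982975, 611) = 7982975·611/gcd = 4877597725/13 = 375199825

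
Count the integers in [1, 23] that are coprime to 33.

33 = 3·11. Inclusion–exclusion on these primes:
23 − ⌊23/3⌋ − ⌊23/11⌋ + ⌊23/33⌋ = 14

14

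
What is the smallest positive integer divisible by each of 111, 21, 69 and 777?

17871

111 = 3 · 37; 21 = 3 · 7; 69 = 3 · 23; 777 = 3 · 7 · 37
lcm takes max exponent of each prime: 3 · 7 · 23 · 37 = 17871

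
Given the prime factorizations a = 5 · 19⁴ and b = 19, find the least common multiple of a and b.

max exponent per prime: 5 · 19⁴ = 651605

651605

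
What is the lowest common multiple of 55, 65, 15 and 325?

55 = 5 · 11; 65 = 5 · 13; 15 = 3 · 5; 325 = 5² · 13
lcm takes max exponent of each prime: 3 · 5² · 11 · 13 = 10725

10725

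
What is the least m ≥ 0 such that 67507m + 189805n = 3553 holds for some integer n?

gcd(67507, 189805) = 187 (Euclid: 189805 = 2·67507 + 54791; 67507 = 1·54791 + 12716; 54791 = 4·12716 + 3927; 12716 = 3·3927 + 935; 3927 = 4·935 + 187; 935 = 5·187 + 0), and 187 | 3553.
Extended Euclid: 67507·(-194) + 189805·(69) = 187. Scale by 19: m₀ = -3686.
General solution m = m₀ + 1015t; reducing mod 1015 gives m = 374 (and n = -133).

374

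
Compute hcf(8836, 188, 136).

4

gcd(8836, 188): 8836 = 47·188 + 0 → 188
gcd(188, 136): 188 = 1·136 + 52; 136 = 2·52 + 32; 52 = 1·32 + 20; 32 = 1·20 + 12; 20 = 1·12 + 8; 12 = 1·8 + 4; 8 = 2·4 + 0 → 4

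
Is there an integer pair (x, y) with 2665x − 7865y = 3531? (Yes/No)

gcd(2665, 7865): 7865 = 2·2665 + 2535; 2665 = 1·2535 + 130; 2535 = 19·130 + 65; 130 = 2·65 + 0 → 65
65 does not divide 3531, so a solution does not exist.

No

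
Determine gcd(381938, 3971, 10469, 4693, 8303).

381938 = 2 · 19² · 23²; 3971 = 11 · 19²; 10469 = 19² · 29; 4693 = 13 · 19²; 8303 = 19² · 23
gcd takes min exponent of each prime: 19² = 361

361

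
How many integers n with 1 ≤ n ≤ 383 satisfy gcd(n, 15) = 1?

Prime factors of 15: 3, 5. Count integers ≤ 383 divisible by none of them.
By inclusion–exclusion: 383 − ⌊383/3⌋ − ⌊383/5⌋ + ⌊383/15⌋ = 205.

205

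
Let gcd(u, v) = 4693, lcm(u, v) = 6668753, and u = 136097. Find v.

229957

Using uv = gcd(u,v)·lcm(u,v) = 4693·6668753 = 31296457829, we get v = 31296457829/136097 = 229957.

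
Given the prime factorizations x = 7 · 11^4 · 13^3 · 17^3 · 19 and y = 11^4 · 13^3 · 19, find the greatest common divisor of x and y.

min exponent per shared prime: 11^4 · 13^3 · 19 = 611159263

611159263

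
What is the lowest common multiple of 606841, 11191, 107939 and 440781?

lcm(606841, 11191) = 606841·11191/gcd = 6791157631/361 = 18812071
lcm(18812071, 107939) = 18812071·107939/gcd = 2030556131669/361 = 5624809229
lcm(5624809229, 440781) = 5624809229·440781/gcd = 2479309036767849/361 = 6867892068609

6867892068609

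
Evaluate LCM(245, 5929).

29645

245 = 5 · 7²; 5929 = 7² · 11²
max exponents: 5 · 7² · 11² = 29645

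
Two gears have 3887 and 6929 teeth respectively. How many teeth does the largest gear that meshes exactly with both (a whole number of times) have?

169

3887 = 13² · 23
6929 = 13² · 41
Common: 13² = 169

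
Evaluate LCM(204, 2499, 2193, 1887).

15903636

lcm(204, 2499) = 204·2499/gcd = 509796/51 = 9996
lcm(9996, 2193) = 9996·2193/gcd = 21921228/51 = 429828
lcm(429828, 1887) = 429828·1887/gcd = 811085436/51 = 15903636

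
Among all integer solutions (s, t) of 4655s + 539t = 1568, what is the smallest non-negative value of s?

Euclid: 4655 = 8·539 + 343; 539 = 1·343 + 196; 343 = 1·196 + 147; 196 = 1·147 + 49; 147 = 3·49 + 0 → gcd = 49; 1568 = 49·32.
Back-substitution yields 4655·(-3) + 539·(26) = 49, so one solution is s = -3·32 = -96, t = 26·32 = 832.
Solutions in s differ by 539/49 = 11; the one in [0, 11) is -96 mod 11 = 3.

3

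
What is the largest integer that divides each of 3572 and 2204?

Euclid: 3572 = 1·2204 + 1368; 2204 = 1·1368 + 836; 1368 = 1·836 + 532; 836 = 1·532 + 304; 532 = 1·304 + 228; 304 = 1·228 + 76; 228 = 3·76 + 0. Last nonzero remainder: 76.

76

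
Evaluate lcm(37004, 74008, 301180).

506584760

37004 = 2² · 11 · 29²; 74008 = 2³ · 11 · 29²; 301180 = 2² · 5 · 11 · 37²
lcm takes max exponent of each prime: 2³ · 5 · 11 · 29² · 37² = 506584760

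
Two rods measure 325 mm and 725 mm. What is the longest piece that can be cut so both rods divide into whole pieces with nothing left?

25

Euclid: 725 = 2·325 + 75; 325 = 4·75 + 25; 75 = 3·25 + 0. Last nonzero remainder: 25.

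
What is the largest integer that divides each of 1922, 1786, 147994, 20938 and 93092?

2

gcd(1922, 1786): 1922 = 1·1786 + 136; 1786 = 13·136 + 18; 136 = 7·18 + 10; 18 = 1·10 + 8; 10 = 1·8 + 2; 8 = 4·2 + 0 → 2
gcd(2, 147994): 147994 = 73997·2 + 0 → 2
gcd(2, 20938): 20938 = 10469·2 + 0 → 2
gcd(2, 93092): 93092 = 46546·2 + 0 → 2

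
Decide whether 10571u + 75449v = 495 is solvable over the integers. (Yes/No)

Yes

gcd(10571, 75449): 75449 = 7·10571 + 1452; 10571 = 7·1452 + 407; 1452 = 3·407 + 231; 407 = 1·231 + 176; 231 = 1·176 + 55; 176 = 3·55 + 11; 55 = 5·11 + 0 → 11
11 divides 495, so a solution exists.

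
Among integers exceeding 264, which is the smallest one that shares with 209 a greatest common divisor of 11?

Multiples of 11 above 264: 11·25, 11·26, … . Need the cofactor coprime to 209/11 = 19.
Checking s = 25, 26, … the first with gcd(s, 19) = 1 is s = 25, giving 275.

275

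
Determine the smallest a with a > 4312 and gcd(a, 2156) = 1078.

5390

Multiples of 1078 above 4312: 1078·5, 1078·6, … . Need the cofactor coprime to 2156/1078 = 2.
Checking s = 5, 6, … the first with gcd(s, 2) = 1 is s = 5, giving 5390.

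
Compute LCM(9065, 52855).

9065 = 5 · 7² · 37; 52855 = 5 · 11 · 31²
max exponents: 5 · 7² · 11 · 31² · 37 = 95826115

95826115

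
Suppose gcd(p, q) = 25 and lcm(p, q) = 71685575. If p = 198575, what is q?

9025

p·q = gcd·lcm = 25·71685575 = 1792139375, so q = 1792139375/198575 = 9025.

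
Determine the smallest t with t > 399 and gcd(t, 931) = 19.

Multiples of 19 above 399: 19·22, 19·23, … . Need the cofactor coprime to 931/19 = 49.
Checking s = 22, 23, … the first with gcd(s, 49) = 1 is s = 22, giving 418.

418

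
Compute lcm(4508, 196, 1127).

4508 = 2² · 7² · 23; 196 = 2² · 7²; 1127 = 7² · 23
lcm takes max exponent of each prime: 2² · 7² · 23 = 4508

4508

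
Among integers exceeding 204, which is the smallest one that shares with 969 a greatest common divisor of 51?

Multiples of 51 above 204: 51·5, 51·6, … . Need the cofactor coprime to 969/51 = 19.
Checking s = 5, 6, … the first with gcd(s, 19) = 1 is s = 5, giving 255.

255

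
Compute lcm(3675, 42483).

1062075

gcd first: 42483 = 11·3675 + 2058; 3675 = 1·2058 + 1617; 2058 = 1·1617 + 441; 1617 = 3·441 + 294; 441 = 1·294 + 147; 294 = 2·147 + 0 → gcd = 147
lcm = 3675·42483/gcd = 156125025/147 = 1062075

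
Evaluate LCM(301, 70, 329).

lcm(301, 70) = 301·70/gcd = 21070/7 = 3010
lcm(3010, 329) = 3010·329/gcd = 990290/7 = 141470

141470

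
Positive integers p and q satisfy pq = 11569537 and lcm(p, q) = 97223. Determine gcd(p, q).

119

gcd·lcm = product, so gcd = 11569537/97223 = 119.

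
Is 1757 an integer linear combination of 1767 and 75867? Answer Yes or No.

No

gcd(1767, 75867): 75867 = 42·1767 + 1653; 1767 = 1·1653 + 114; 1653 = 14·114 + 57; 114 = 2·57 + 0 → 57
57 does not divide 1757, so a solution does not exist.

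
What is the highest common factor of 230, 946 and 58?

2

gcd(230, 946): 946 = 4·230 + 26; 230 = 8·26 + 22; 26 = 1·22 + 4; 22 = 5·4 + 2; 4 = 2·2 + 0 → 2
gcd(2, 58): 58 = 29·2 + 0 → 2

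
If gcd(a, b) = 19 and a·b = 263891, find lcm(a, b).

13889

Since gcd(a,b)·lcm(a,b) = ab, lcm = 263891/19 = 13889.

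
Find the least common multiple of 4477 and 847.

31339

gcd first: 4477 = 5·847 + 242; 847 = 3·242 + 121; 242 = 2·121 + 0 → gcd = 121
lcm = 4477·847/gcd = 3792019/121 = 31339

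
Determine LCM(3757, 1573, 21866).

764632154

3757 = 13 · 17²; 1573 = 11² · 13; 21866 = 2 · 13 · 29²
lcm takes max exponent of each prime: 2 · 11² · 13 · 17² · 29² = 764632154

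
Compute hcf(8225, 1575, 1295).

8225 = 5² · 7 · 47; 1575 = 3² · 5² · 7; 1295 = 5 · 7 · 37
gcd takes min exponent of each prime: 5 · 7 = 35

35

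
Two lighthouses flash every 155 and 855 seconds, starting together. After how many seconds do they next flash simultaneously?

155 = 5 · 31; 855 = 3² · 5 · 19
max exponents: 3² · 5 · 19 · 31 = 26505

26505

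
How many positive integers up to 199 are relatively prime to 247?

Prime factors of 247: 13, 19. Count integers ≤ 199 divisible by none of them.
By inclusion–exclusion: 199 − ⌊199/13⌋ − ⌊199/19⌋ + ⌊199/247⌋ = 174.

174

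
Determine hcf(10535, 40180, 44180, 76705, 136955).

5

10535 = 5 · 7² · 43; 40180 = 2² · 5 · 7² · 41; 44180 = 2² · 5 · 47²; 76705 = 5 · 23² · 29; 136955 = 5 · 7² · 13 · 43
gcd takes min exponent of each prime: 5 = 5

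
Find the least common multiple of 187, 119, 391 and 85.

150535

187 = 11 · 17; 119 = 7 · 17; 391 = 17 · 23; 85 = 5 · 17
lcm takes max exponent of each prime: 5 · 7 · 11 · 17 · 23 = 150535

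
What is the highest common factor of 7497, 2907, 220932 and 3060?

7497 = 3² · 7² · 17; 2907 = 3² · 17 · 19; 220932 = 2² · 3² · 17 · 19²; 3060 = 2² · 3² · 5 · 17
gcd takes min exponent of each prime: 3² · 17 = 153

153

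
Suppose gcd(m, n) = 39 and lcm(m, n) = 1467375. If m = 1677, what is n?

34125

m·n = gcd·lcm = 39·1467375 = 57227625, so n = 57227625/1677 = 34125.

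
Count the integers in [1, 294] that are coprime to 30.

79

Prime factors of 30: 2, 3, 5. Count integers ≤ 294 divisible by none of them.
By inclusion–exclusion: 294 − ⌊294/2⌋ − ⌊294/3⌋ − ⌊294/5⌋ + ⌊294/6⌋ + ⌊294/10⌋ + ⌊294/15⌋ − ⌊294/30⌋ = 79.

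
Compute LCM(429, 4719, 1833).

lcm(429, 4719) = 429·4719/gcd = 2024451/429 = 4719
lcm(4719, 1833) = 4719·1833/gcd = 8649927/39 = 221793

221793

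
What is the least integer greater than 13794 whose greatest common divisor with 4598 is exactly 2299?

Multiples of 2299 above 13794: 2299·7, 2299·8, … . Need the cofactor coprime to 4598/2299 = 2.
Checking s = 7, 8, … the first with gcd(s, 2) = 1 is s = 7, giving 16093.

16093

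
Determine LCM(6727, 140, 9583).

184185260

6727 = 7 · 31²; 140 = 2² · 5 · 7; 9583 = 7 · 37²
lcm takes max exponent of each prime: 2² · 5 · 7 · 31² · 37² = 184185260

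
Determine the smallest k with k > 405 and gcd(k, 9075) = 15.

420

9075 = 15·605. Any k with gcd(k, 9075) = 15 is a multiple of 15, say 15s, with s coprime to 605.
Need s > 405/15, so s ≥ 28. First s ≥ 28 with gcd(s, 605) = 1 is s = 28. Thus k = 15·28 = 420.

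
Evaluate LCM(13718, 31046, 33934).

27724078

13718 = 2 · 19³; 31046 = 2 · 19² · 43; 33934 = 2 · 19² · 47
lcm takes max exponent of each prime: 2 · 19³ · 43 · 47 = 27724078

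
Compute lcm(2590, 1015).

75110

2590 = 2 · 5 · 7 · 37; 1015 = 5 · 7 · 29
max exponents: 2 · 5 · 7 · 29 · 37 = 75110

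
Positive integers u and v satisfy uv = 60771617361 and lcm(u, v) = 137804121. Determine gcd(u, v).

From gcd × lcm = uv: gcd = 60771617361 / 137804121 = 441.

441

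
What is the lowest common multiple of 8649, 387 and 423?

lcm(8649, 387) = 8649·387/gcd = 3347163/9 = 371907
lcm(371907, 423) = 371907·423/gcd = 157316661/9 = 17479629

17479629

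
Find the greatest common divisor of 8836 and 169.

1

Euclid: 8836 = 52·169 + 48; 169 = 3·48 + 25; 48 = 1·25 + 23; 25 = 1·23 + 2; 23 = 11·2 + 1; 2 = 2·1 + 0. Last nonzero remainder: 1.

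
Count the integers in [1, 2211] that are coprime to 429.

429 = 3·11·13. Inclusion–exclusion on these primes:
2211 − ⌊2211/3⌋ − ⌊2211/11⌋ − ⌊2211/13⌋ + ⌊2211/33⌋ + ⌊2211/39⌋ + ⌊2211/143⌋ − ⌊2211/429⌋ = 1236

1236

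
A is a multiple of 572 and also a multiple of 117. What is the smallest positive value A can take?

5148

gcd first: 572 = 4·117 + 104; 117 = 1·104 + 13; 104 = 8·13 + 0 → gcd = 13
lcm = 572·117/gcd = 66924/13 = 5148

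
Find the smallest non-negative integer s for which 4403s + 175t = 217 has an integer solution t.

gcd(4403, 175) = 7 (Euclid: 4403 = 25·175 + 28; 175 = 6·28 + 7; 28 = 4·7 + 0), and 7 | 217.
Extended Euclid: 4403·(-6) + 175·(151) = 7. Scale by 31: s₀ = -186.
General solution s = s₀ + 25k; reducing mod 25 gives s = 14 (and t = -351).

14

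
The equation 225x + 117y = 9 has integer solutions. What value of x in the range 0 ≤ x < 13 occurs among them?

Reduce mod 117: 225x ≡ 9 (mod 117). With g = gcd(225, 117) = 9 dividing 9, divide through: 25x ≡ 1 (mod 13).
Since gcd(25, 13) = 1, x ≡ 1·(25)⁻¹ ≡ 12 (mod 13). Smallest non-negative: 12.

12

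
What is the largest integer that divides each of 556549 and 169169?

7

556549 = 7 · 43³
169169 = 7 · 11 · 13³
Common: 7 = 7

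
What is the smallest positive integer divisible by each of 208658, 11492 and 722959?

2999276382908

lcm(208658, 11492) = 208658·11492/gcd = 2397897736/34 = 70526404
lcm(70526404, 722959) = 70526404·722959/gcd = 50987698509436/17 = 2999276382908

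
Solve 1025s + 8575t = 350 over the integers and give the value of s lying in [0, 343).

gcd(1025, 8575) = 25 (Euclid: 8575 = 8·1025 + 375; 1025 = 2·375 + 275; 375 = 1·275 + 100; 275 = 2·100 + 75; 100 = 1·75 + 25; 75 = 3·25 + 0), and 25 | 350.
Extended Euclid: 1025·(-92) + 8575·(11) = 25. Scale by 14: s₀ = -1288.
General solution s = s₀ + 343k; reducing mod 343 gives s = 84 (and t = -10).

84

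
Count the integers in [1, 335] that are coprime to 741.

196

Prime factors of 741: 3, 13, 19. Count integers ≤ 335 divisible by none of them.
By inclusion–exclusion: 335 − ⌊335/3⌋ − ⌊335/13⌋ − ⌊335/19⌋ + ⌊335/39⌋ + ⌊335/57⌋ + ⌊335/247⌋ − ⌊335/741⌋ = 196.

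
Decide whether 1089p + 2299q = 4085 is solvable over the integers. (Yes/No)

By Bézout, 1089p + 2299q = 4085 has integer solutions iff gcd(1089, 2299) | 4085.
Euclid: 2299 = 2·1089 + 121; 1089 = 9·121 + 0. gcd = 121; 4085 mod 121 = 92. No.

No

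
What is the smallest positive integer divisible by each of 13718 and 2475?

gcd first: 13718 = 5·2475 + 1343; 2475 = 1·1343 + 1132; 1343 = 1·1132 + 211; 1132 = 5·211 + 77; 211 = 2·77 + 57; 77 = 1·57 + 20; 57 = 2·20 + 17; 20 = 1·17 + 3; 17 = 5·3 + 2; 3 = 1·2 + 1; 2 = 2·1 + 0 → gcd = 1
lcm = 13718·2475/gcd = 33952050/1 = 33952050

33952050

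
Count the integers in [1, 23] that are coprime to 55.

17

Prime factors of 55: 5, 11. Count integers ≤ 23 divisible by none of them.
By inclusion–exclusion: 23 − ⌊23/5⌋ − ⌊23/11⌋ + ⌊23/55⌋ = 17.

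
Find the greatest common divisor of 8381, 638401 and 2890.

289

8381 = 17² · 29; 638401 = 17² · 47²; 2890 = 2 · 5 · 17²
gcd takes min exponent of each prime: 17² = 289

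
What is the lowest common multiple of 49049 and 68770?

gcd first: 68770 = 1·49049 + 19721; 49049 = 2·19721 + 9607; 19721 = 2·9607 + 507; 9607 = 18·507 + 481; 507 = 1·481 + 26; 481 = 18·26 + 13; 26 = 2·13 + 0 → gcd = 13
lcm = 49049·68770/gcd = 3373099730/13 = 259469210

259469210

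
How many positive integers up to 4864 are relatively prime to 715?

3266

Prime factors of 715: 5, 11, 13. Count integers ≤ 4864 divisible by none of them.
By inclusion–exclusion: 4864 − ⌊4864/5⌋ − ⌊4864/11⌋ − ⌊4864/13⌋ + ⌊4864/55⌋ + ⌊4864/65⌋ + ⌊4864/143⌋ − ⌊4864/715⌋ = 3266.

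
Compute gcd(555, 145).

Euclid: 555 = 3·145 + 120; 145 = 1·120 + 25; 120 = 4·25 + 20; 25 = 1·20 + 5; 20 = 4·5 + 0. Last nonzero remainder: 5.

5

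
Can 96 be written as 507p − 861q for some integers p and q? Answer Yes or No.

By Bézout, 507p − 861q = 96 has integer solutions iff gcd(507, 861) | 96.
Euclid: 861 = 1·507 + 354; 507 = 1·354 + 153; 354 = 2·153 + 48; 153 = 3·48 + 9; 48 = 5·9 + 3; 9 = 3·3 + 0. gcd = 3; 96 mod 3 = 0. Yes.

Yes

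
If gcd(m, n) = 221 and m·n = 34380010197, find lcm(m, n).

155565657

Since gcd(m,n)·lcm(m,n) = mn, lcm = 34380010197/221 = 155565657.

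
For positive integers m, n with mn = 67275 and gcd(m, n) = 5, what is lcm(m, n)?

13455

Since gcd(m,n)·lcm(m,n) = mn, lcm = 67275/5 = 13455.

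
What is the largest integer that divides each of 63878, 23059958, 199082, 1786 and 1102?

38

63878 = 2 · 19 · 41²; 23059958 = 2 · 19³ · 41²; 199082 = 2 · 13² · 19 · 31; 1786 = 2 · 19 · 47; 1102 = 2 · 19 · 29
gcd takes min exponent of each prime: 2 · 19 = 38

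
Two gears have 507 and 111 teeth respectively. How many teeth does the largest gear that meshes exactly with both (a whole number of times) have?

507 = 3 · 13²
111 = 3 · 37
Common: 3 = 3

3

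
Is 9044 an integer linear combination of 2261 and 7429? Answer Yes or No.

Yes

gcd(2261, 7429): 7429 = 3·2261 + 646; 2261 = 3·646 + 323; 646 = 2·323 + 0 → 323
323 divides 9044, so a solution exists.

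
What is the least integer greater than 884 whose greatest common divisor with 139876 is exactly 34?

918

Multiples of 34 above 884: 34·27, 34·28, … . Need the cofactor coprime to 139876/34 = 4114.
Checking s = 27, 28, … the first with gcd(s, 4114) = 1 is s = 27, giving 918.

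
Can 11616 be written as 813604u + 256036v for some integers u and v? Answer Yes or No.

By Bézout, 813604u + 256036v = 11616 has integer solutions iff gcd(813604, 256036) | 11616.
Euclid: 813604 = 3·256036 + 45496; 256036 = 5·45496 + 28556; 45496 = 1·28556 + 16940; 28556 = 1·16940 + 11616; 16940 = 1·11616 + 5324; 11616 = 2·5324 + 968; 5324 = 5·968 + 484; 968 = 2·484 + 0. gcd = 484; 11616 mod 484 = 0. Yes.

Yes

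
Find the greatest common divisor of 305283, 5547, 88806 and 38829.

3

305283 = 3 · 11² · 29²; 5547 = 3 · 43²; 88806 = 2 · 3 · 19² · 41; 38829 = 3 · 7 · 43²
gcd takes min exponent of each prime: 3 = 3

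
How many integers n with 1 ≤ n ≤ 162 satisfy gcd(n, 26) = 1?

Prime factors of 26: 2, 13. Count integers ≤ 162 divisible by none of them.
By inclusion–exclusion: 162 − ⌊162/2⌋ − ⌊162/13⌋ + ⌊162/26⌋ = 75.

75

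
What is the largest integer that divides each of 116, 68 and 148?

4

gcd(116, 68): 116 = 1·68 + 48; 68 = 1·48 + 20; 48 = 2·20 + 8; 20 = 2·8 + 4; 8 = 2·4 + 0 → 4
gcd(4, 148): 148 = 37·4 + 0 → 4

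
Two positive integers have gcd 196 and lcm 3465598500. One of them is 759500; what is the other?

Using pq = gcd(p,q)·lcm(p,q) = 196·3465598500 = 679257306000, we get q = 679257306000/759500 = 894348.

894348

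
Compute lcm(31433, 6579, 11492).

191238372

lcm(31433, 6579) = 31433·6579/gcd = 206797707/731 = 282897
lcm(282897, 11492) = 282897·11492/gcd = 3251052324/17 = 191238372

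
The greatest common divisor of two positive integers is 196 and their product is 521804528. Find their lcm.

gcd·lcm = product, so lcm = 521804528/196 = 2662268.

2662268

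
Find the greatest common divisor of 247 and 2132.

247 = 13 · 19
2132 = 2² · 13 · 41
Common: 13 = 13

13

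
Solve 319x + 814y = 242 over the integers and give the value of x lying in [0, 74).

62

gcd(319, 814) = 11 (Euclid: 814 = 2·319 + 176; 319 = 1·176 + 143; 176 = 1·143 + 33; 143 = 4·33 + 11; 33 = 3·11 + 0), and 11 | 242.
Extended Euclid: 319·(23) + 814·(-9) = 11. Scale by 22: x₀ = 506.
General solution x = x₀ + 74t; reducing mod 74 gives x = 62 (and y = -24).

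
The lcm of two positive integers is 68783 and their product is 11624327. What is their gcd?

169

gcd·lcm = product, so gcd = 11624327/68783 = 169.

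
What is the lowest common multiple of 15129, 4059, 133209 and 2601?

15129 = 3² · 41²; 4059 = 3² · 11 · 41; 133209 = 3² · 19² · 41; 2601 = 3² · 17²
lcm takes max exponent of each prime: 3² · 11 · 17² · 19² · 41² = 17362327851

17362327851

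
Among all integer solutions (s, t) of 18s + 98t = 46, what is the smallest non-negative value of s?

Reduce mod 98: 18s ≡ 46 (mod 98). With g = gcd(18, 98) = 2 dividing 46, divide through: 9s ≡ 23 (mod 49).
Since gcd(9, 49) = 1, s ≡ 23·(9)⁻¹ ≡ 8 (mod 49). Smallest non-negative: 8.

8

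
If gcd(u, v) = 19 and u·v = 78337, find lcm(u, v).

gcd·lcm = product, so lcm = 78337/19 = 4123.

4123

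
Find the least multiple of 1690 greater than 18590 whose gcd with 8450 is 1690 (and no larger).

20280

Multiples of 1690 above 18590: 1690·12, 1690·13, … . Need the cofactor coprime to 8450/1690 = 5.
Checking s = 12, 13, … the first with gcd(s, 5) = 1 is s = 12, giving 20280.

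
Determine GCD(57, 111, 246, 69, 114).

3

gcd(57, 111): 111 = 1·57 + 54; 57 = 1·54 + 3; 54 = 18·3 + 0 → 3
gcd(3, 246): 246 = 82·3 + 0 → 3
gcd(3, 69): 69 = 23·3 + 0 → 3
gcd(3, 114): 114 = 38·3 + 0 → 3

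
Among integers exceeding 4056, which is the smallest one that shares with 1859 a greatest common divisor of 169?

1859 = 169·11. Any m with gcd(m, 1859) = 169 is a multiple of 169, say 169s, with s coprime to 11.
Need s > 4056/169, so s ≥ 25. First s ≥ 25 with gcd(s, 11) = 1 is s = 25. Thus m = 169·25 = 4225.

4225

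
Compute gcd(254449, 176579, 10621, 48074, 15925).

13

gcd(254449, 176579): 254449 = 1·176579 + 77870; 176579 = 2·77870 + 20839; 77870 = 3·20839 + 15353; 20839 = 1·15353 + 5486; 15353 = 2·5486 + 4381; 5486 = 1·4381 + 1105; 4381 = 3·1105 + 1066; 1105 = 1·1066 + 39; 1066 = 27·39 + 13; 39 = 3·13 + 0 → 13
gcd(13, 10621): 10621 = 817·13 + 0 → 13
gcd(13, 48074): 48074 = 3698·13 + 0 → 13
gcd(13, 15925): 15925 = 1225·13 + 0 → 13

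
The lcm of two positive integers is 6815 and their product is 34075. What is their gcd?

5

gcd·lcm = product, so gcd = 34075/6815 = 5.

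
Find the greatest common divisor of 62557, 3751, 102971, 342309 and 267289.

121

62557 = 11³ · 47; 3751 = 11² · 31; 102971 = 11² · 23 · 37; 342309 = 3 · 11² · 23 · 41; 267289 = 11² · 47²
gcd takes min exponent of each prime: 11² = 121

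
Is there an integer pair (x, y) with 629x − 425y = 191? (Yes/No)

No

By Bézout, 629x − 425y = 191 has integer solutions iff gcd(629, 425) | 191.
Euclid: 629 = 1·425 + 204; 425 = 2·204 + 17; 204 = 12·17 + 0. gcd = 17; 191 mod 17 = 4. No.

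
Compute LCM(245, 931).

gcd first: 931 = 3·245 + 196; 245 = 1·196 + 49; 196 = 4·49 + 0 → gcd = 49
lcm = 245·931/gcd = 228095/49 = 4655

4655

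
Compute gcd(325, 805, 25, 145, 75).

5

gcd(325, 805): 805 = 2·325 + 155; 325 = 2·155 + 15; 155 = 10·15 + 5; 15 = 3·5 + 0 → 5
gcd(5, 25): 25 = 5·5 + 0 → 5
gcd(5, 145): 145 = 29·5 + 0 → 5
gcd(5, 75): 75 = 15·5 + 0 → 5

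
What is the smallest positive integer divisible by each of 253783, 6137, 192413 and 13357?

lcm(253783, 6137) = 253783·6137/gcd = 1557466271/361 = 4314311
lcm(4314311, 192413) = 4314311·192413/gcd = 830129522443/361 = 2299527763
lcm(2299527763, 13357) = 2299527763·13357/gcd = 30714792330391/13357 = 2299527763

2299527763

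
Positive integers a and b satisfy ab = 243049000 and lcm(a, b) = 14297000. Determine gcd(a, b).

gcd·lcm = product, so gcd = 243049000/14297000 = 17.

17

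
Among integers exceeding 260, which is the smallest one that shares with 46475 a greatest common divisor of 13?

273

gcd(m, 46475) = 13 forces 13 | m; write m = 13s. Then gcd(13s, 13·3575) = 13·gcd(s, 3575), so need gcd(s, 3575) = 1.
13s > 260 gives s ≥ 21. The least s ≥ 21 coprime to 3575 is 21, so m = 13·21 = 273.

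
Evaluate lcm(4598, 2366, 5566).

4598 = 2 · 11² · 19; 2366 = 2 · 7 · 13²; 5566 = 2 · 11² · 23
lcm takes max exponent of each prime: 2 · 7 · 11² · 13² · 19 · 23 = 125106982

125106982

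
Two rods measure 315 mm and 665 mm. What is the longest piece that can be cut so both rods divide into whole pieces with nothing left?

Euclid: 665 = 2·315 + 35; 315 = 9·35 + 0. Last nonzero remainder: 35.

35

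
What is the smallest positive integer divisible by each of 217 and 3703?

114793

gcd first: 3703 = 17·217 + 14; 217 = 15·14 + 7; 14 = 2·7 + 0 → gcd = 7
lcm = 217·3703/gcd = 803551/7 = 114793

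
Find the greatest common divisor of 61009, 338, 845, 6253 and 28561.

169

gcd(61009, 338): 61009 = 180·338 + 169; 338 = 2·169 + 0 → 169
gcd(169, 845): 845 = 5·169 + 0 → 169
gcd(169, 6253): 6253 = 37·169 + 0 → 169
gcd(169, 28561): 28561 = 169·169 + 0 → 169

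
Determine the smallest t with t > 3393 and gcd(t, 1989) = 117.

3510

1989 = 117·17. Any t with gcd(t, 1989) = 117 is a multiple of 117, say 117s, with s coprime to 17.
Need s > 3393/117, so s ≥ 30. First s ≥ 30 with gcd(s, 17) = 1 is s = 30. Thus t = 117·30 = 3510.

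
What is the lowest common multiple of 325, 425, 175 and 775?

1198925

lcm(325, 425) = 325·425/gcd = 138125/25 = 5525
lcm(5525, 175) = 5525·175/gcd = 966875/25 = 38675
lcm(38675, 775) = 38675·775/gcd = 29973125/25 = 1198925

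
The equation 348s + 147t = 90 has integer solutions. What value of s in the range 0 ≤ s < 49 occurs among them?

gcd(348, 147) = 3 (Euclid: 348 = 2·147 + 54; 147 = 2·54 + 39; 54 = 1·39 + 15; 39 = 2·15 + 9; 15 = 1·9 + 6; 9 = 1·6 + 3; 6 = 2·3 + 0), and 3 | 90.
Extended Euclid: 348·(-19) + 147·(45) = 3. Scale by 30: s₀ = -570.
General solution s = s₀ + 49k; reducing mod 49 gives s = 18 (and t = -42).

18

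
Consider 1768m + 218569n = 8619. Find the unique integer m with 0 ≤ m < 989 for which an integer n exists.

Reduce mod 218569: 1768m ≡ 8619 (mod 218569). With g = gcd(1768, 218569) = 221 dividing 8619, divide through: 8m ≡ 39 (mod 989).
Since gcd(8, 989) = 1, m ≡ 39·(8)⁻¹ ≡ 623 (mod 989). Smallest non-negative: 623.

623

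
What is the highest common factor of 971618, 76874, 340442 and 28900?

578

gcd(971618, 76874): 971618 = 12·76874 + 49130; 76874 = 1·49130 + 27744; 49130 = 1·27744 + 21386; 27744 = 1·21386 + 6358; 21386 = 3·6358 + 2312; 6358 = 2·2312 + 1734; 2312 = 1·1734 + 578; 1734 = 3·578 + 0 → 578
gcd(578, 340442): 340442 = 589·578 + 0 → 578
gcd(578, 28900): 28900 = 50·578 + 0 → 578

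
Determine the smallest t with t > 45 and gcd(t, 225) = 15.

Multiples of 15 above 45: 15·4, 15·5, … . Need the cofactor coprime to 225/15 = 15.
Checking s = 4, 5, … the first with gcd(s, 15) = 1 is s = 4, giving 60.

60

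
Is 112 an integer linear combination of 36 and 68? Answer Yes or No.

By Bézout, 36x − 68y = 112 has integer solutions iff gcd(36, 68) | 112.
Euclid: 68 = 1·36 + 32; 36 = 1·32 + 4; 32 = 8·4 + 0. gcd = 4; 112 mod 4 = 0. Yes.

Yes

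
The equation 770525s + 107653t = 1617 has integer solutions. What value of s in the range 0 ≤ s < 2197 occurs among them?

Reduce mod 107653: 770525s ≡ 1617 (mod 107653). With g = gcd(770525, 107653) = 49 dividing 1617, divide through: 15725s ≡ 33 (mod 2197).
Since gcd(15725, 2197) = 1, s ≡ 33·(15725)⁻¹ ≡ 997 (mod 2197). Smallest non-negative: 997.

997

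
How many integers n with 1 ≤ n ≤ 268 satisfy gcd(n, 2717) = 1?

213

2717 = 11·13·19. Inclusion–exclusion on these primes:
268 − ⌊268/11⌋ − ⌊268/13⌋ − ⌊268/19⌋ + ⌊268/143⌋ + ⌊268/209⌋ + ⌊268/247⌋ − ⌊268/2717⌋ = 213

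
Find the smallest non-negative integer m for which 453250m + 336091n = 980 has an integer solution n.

Reduce mod 336091: 453250m ≡ 980 (mod 336091). With g = gcd(453250, 336091) = 49 dividing 980, divide through: 9250m ≡ 20 (mod 6859).
Since gcd(9250, 6859) = 1, m ≡ 20·(9250)⁻¹ ≡ 6466 (mod 6859). Smallest non-negative: 6466.

6466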